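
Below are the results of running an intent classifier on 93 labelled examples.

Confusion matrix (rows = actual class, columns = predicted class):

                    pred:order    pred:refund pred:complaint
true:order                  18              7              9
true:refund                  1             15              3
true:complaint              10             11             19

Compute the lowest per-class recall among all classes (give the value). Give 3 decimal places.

Per-class recall (TP/(TP+FN)):
  order: TP=18, FN=7+9=16 → 18/34 = 0.5294
  refund: TP=15, FN=1+3=4 → 15/19 = 0.7895
  complaint: TP=19, FN=10+11=21 → 19/40 = 0.4750
Lowest is class 'complaint' with recall = 0.475.

0.475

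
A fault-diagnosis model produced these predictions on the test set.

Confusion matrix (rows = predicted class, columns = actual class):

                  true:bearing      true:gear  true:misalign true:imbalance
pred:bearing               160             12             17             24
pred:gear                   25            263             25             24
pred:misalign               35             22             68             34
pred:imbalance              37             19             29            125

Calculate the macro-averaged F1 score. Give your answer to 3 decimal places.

0.636

Per-class F1 score (2·TP/(2·TP+FP+FN)):
  bearing: TP=160, FP=12+17+24=53, FN=25+35+37=97 → 320/470 = 0.6809
  gear: TP=263, FP=25+25+24=74, FN=12+22+19=53 → 526/653 = 0.8055
  misalign: TP=68, FP=35+22+34=91, FN=17+25+29=71 → 136/298 = 0.4564
  imbalance: TP=125, FP=37+19+29=85, FN=24+24+34=82 → 250/417 = 0.5995
Macro-F1 score = mean = (0.6809 + 0.8055 + 0.4564 + 0.5995) / 4 = 0.636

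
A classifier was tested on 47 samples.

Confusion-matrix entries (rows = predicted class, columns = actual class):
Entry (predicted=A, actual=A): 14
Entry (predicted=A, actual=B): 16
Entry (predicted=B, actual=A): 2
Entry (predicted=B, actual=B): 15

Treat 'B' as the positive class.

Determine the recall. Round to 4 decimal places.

0.4839

Recall = TP/(TP+FN) = 15/(15+16) = 15/31 = 0.4839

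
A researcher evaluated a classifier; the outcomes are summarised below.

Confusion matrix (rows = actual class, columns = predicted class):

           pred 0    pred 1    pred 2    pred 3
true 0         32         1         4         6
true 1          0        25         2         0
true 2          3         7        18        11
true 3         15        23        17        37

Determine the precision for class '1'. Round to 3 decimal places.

Treat '1' as positive and all other classes as negative.
precision = TP/(TP+FP).
1: TP=25, FP=1+7+23=31 → 25/56 = 0.4464

0.446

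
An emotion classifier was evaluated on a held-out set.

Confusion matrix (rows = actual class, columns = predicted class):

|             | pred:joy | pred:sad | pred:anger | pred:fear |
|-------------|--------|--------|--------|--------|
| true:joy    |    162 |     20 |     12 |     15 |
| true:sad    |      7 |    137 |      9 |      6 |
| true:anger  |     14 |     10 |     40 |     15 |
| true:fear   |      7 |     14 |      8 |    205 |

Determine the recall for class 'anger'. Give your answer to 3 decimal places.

0.506

Treat 'anger' as positive and all other classes as negative.
recall = TP/(TP+FN).
anger: TP=40, FN=14+10+15=39 → 40/79 = 0.5063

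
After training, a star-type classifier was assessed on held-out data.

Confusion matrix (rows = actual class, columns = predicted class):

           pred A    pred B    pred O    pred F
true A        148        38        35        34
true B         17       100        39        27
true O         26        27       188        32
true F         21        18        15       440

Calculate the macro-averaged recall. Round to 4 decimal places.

Per-class recall (TP/(TP+FN)):
  A: TP=148, FN=38+35+34=107 → 148/255 = 0.58039
  B: TP=100, FN=17+39+27=83 → 100/183 = 0.54645
  O: TP=188, FN=26+27+32=85 → 188/273 = 0.68864
  F: TP=440, FN=21+18+15=54 → 440/494 = 0.89069
Macro-recall = mean = (0.58039 + 0.54645 + 0.68864 + 0.89069) / 4 = 0.6765

0.6765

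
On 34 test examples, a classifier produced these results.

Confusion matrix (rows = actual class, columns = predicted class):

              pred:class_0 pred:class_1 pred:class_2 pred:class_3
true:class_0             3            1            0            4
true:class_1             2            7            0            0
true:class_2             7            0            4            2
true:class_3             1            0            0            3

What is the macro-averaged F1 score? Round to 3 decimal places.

0.510

Per-class F1 score (2·TP/(2·TP+FP+FN)):
  class_0: TP=3, FP=2+7+1=10, FN=1+0+4=5 → 6/21 = 0.2857
  class_1: TP=7, FP=1+0+0=1, FN=2+0+0=2 → 14/17 = 0.8235
  class_2: TP=4, FP=0+0+0=0, FN=7+0+2=9 → 8/17 = 0.4706
  class_3: TP=3, FP=4+0+2=6, FN=1+0+0=1 → 6/13 = 0.4615
Macro-F1 score = mean = (0.2857 + 0.8235 + 0.4706 + 0.4615) / 4 = 0.510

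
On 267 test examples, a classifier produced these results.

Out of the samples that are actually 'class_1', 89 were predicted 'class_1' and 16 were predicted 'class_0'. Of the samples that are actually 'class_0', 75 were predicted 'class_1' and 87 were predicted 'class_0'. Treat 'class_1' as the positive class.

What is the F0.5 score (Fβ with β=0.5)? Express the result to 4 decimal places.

Fβ = (1+β²)·TP / ((1+β²)·TP + β²·FN + FP), with β²=1/4
= 1.25·89 / (1.25·89 + 0.25·16 + 75) = 0.5848

0.5848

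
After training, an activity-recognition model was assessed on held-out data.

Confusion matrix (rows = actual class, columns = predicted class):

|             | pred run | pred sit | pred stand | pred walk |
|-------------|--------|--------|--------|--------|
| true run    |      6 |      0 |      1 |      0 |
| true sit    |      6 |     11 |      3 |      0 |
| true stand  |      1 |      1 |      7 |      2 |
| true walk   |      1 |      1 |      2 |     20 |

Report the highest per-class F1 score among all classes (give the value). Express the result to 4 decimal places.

Per-class F1 score (2·TP/(2·TP+FP+FN)):
  run: TP=6, FP=6+1+1=8, FN=0+1+0=1 → 12/21 = 0.57143
  sit: TP=11, FP=0+1+1=2, FN=6+3+0=9 → 22/33 = 0.66667
  stand: TP=7, FP=1+3+2=6, FN=1+1+2=4 → 14/24 = 0.58333
  walk: TP=20, FP=0+0+2=2, FN=1+1+2=4 → 40/46 = 0.86957
Highest is class 'walk' with F1 score = 0.8696.

0.8696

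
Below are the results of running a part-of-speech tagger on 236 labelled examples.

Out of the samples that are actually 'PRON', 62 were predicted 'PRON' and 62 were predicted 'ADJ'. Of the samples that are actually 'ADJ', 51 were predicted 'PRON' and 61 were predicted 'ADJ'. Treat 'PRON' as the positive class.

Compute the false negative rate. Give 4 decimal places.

0.5000

FNR = FN/(FN+TP) = 62/(62+62) = 0.5000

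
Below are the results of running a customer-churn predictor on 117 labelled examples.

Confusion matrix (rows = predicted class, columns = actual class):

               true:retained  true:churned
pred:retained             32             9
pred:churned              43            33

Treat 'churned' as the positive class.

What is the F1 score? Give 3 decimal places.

0.559

Precision = TP/(TP+FP) = 33/76 = 0.4342
Recall = TP/(TP+FN) = 33/42 = 0.7857
F1 = 2·TP/(2·TP+FP+FN) = 66/118 = 0.559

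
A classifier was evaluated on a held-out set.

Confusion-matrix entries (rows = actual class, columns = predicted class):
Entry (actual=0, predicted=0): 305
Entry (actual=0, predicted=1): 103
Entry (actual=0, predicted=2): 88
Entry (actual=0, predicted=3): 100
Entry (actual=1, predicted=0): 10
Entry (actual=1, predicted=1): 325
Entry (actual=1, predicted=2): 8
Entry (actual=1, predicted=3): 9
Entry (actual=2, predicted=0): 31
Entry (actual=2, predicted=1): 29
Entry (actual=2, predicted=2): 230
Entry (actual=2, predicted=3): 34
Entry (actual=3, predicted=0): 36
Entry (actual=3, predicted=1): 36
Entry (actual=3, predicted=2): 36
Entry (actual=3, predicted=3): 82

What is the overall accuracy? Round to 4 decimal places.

Accuracy = trace / total = (305+325+230+82=942) / 1462 = 942/1462 = 0.6443

0.6443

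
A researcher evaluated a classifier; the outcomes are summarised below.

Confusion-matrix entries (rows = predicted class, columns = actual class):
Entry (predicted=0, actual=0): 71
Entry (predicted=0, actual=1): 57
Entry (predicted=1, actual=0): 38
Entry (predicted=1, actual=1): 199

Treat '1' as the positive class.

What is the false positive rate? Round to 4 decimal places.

0.3486

FPR = FP/(FP+TN) = 38/(38+71) = 0.3486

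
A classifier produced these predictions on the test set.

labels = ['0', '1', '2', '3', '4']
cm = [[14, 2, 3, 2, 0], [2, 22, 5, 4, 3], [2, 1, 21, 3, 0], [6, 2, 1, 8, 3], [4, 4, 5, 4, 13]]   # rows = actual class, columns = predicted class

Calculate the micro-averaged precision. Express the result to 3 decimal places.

0.582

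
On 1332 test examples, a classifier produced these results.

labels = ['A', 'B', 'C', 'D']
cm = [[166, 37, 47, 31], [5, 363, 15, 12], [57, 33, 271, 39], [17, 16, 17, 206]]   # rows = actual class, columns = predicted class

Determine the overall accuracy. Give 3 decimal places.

0.755

Accuracy = trace / total = (166+363+271+206=1006) / 1332 = 1006/1332 = 0.755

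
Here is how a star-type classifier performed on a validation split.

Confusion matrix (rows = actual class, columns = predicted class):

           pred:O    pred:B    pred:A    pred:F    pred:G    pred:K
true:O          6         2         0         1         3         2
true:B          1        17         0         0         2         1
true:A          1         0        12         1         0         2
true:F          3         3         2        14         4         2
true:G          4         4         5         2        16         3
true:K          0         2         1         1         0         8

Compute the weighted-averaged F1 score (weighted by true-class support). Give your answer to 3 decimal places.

0.580

Per-class F1 score (2·TP/(2·TP+FP+FN)):
  O: TP=6, FP=1+1+3+4+0=9, FN=2+0+1+3+2=8 → 12/29 = 0.4138
  B: TP=17, FP=2+0+3+4+2=11, FN=1+0+0+2+1=4 → 34/49 = 0.6939
  A: TP=12, FP=0+0+2+5+1=8, FN=1+0+1+0+2=4 → 24/36 = 0.6667
  F: TP=14, FP=1+0+1+2+1=5, FN=3+3+2+4+2=14 → 28/47 = 0.5957
  G: TP=16, FP=3+2+0+4+0=9, FN=4+4+5+2+3=18 → 32/59 = 0.5424
  K: TP=8, FP=2+1+2+2+3=10, FN=0+2+1+1+0=4 → 16/30 = 0.5333
Weighted-F1 score = Σ (supportᵢ/N)·F1 scoreᵢ with N=125: (14/125)·0.4138 + (21/125)·0.6939 + (16/125)·0.6667 + (28/125)·0.5957 + (34/125)·0.5424 + (12/125)·0.5333 = 0.580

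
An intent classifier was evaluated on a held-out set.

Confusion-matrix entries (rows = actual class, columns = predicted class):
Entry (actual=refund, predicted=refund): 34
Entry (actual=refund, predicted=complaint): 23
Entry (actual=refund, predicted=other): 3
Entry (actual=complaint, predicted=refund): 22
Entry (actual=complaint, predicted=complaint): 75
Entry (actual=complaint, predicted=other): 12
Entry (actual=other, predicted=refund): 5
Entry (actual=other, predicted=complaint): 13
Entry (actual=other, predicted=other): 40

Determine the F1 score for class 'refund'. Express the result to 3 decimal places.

Take TP from the diagonal, FP from the rest of the 'refund' prediction marginal, FN from the rest of the 'refund' actual marginal.
F1 score = 2·TP/(2·TP+FP+FN).
refund: TP=34, FP=22+5=27, FN=23+3=26 → 68/121 = 0.5620

0.562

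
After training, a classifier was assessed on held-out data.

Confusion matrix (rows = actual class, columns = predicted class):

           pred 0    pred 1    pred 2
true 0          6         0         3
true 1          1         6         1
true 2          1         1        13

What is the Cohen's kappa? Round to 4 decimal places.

Observed agreement pₒ = trace/N = 25/32 = 0.78125
Expected agreement pₑ = Σ (rowᵢ·colᵢ)/N² = (9·8 + 8·7 + 15·17)/32² = 0.37402
κ = (pₒ − pₑ)/(1 − pₑ) = (0.78125 − 0.37402)/(1 − 0.37402) = 0.6505

0.6505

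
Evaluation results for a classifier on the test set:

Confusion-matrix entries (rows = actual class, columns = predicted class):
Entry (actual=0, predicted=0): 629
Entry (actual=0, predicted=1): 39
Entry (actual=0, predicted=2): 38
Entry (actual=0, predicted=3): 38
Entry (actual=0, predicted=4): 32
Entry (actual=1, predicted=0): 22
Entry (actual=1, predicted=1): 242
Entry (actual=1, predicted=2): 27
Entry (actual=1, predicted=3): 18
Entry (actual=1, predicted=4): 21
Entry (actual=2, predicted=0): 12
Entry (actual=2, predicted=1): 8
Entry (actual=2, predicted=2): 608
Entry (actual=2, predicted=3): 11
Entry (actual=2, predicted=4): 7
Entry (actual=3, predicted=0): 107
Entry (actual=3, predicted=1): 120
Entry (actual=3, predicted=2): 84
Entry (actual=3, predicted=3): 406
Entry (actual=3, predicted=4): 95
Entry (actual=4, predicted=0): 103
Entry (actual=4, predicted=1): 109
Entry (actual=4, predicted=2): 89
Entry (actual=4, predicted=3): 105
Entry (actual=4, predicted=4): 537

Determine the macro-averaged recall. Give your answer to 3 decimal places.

Per-class recall (TP/(TP+FN)):
  0: TP=629, FN=39+38+38+32=147 → 629/776 = 0.8106
  1: TP=242, FN=22+27+18+21=88 → 242/330 = 0.7333
  2: TP=608, FN=12+8+11+7=38 → 608/646 = 0.9412
  3: TP=406, FN=107+120+84+95=406 → 406/812 = 0.5000
  4: TP=537, FN=103+109+89+105=406 → 537/943 = 0.5695
Macro-recall = mean = (0.8106 + 0.7333 + 0.9412 + 0.5000 + 0.5695) / 5 = 0.711

0.711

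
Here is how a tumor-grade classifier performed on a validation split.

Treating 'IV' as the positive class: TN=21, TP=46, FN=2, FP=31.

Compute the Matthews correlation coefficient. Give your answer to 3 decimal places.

MCC = (TP·TN − FP·FN) / √((TP+FP)(TP+FN)(TN+FP)(TN+FN))
Numerator = 46·21 − 31·2 = 904
Denominator = √(77·48·52·23) = √4420416 = 2102.4785
MCC = 904 / 2102.4785 = 0.430

0.430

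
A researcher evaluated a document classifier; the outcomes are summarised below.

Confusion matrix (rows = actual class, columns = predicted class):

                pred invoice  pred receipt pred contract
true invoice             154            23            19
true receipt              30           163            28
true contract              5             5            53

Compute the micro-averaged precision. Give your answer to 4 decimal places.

Micro-averaging pools counts across classes: ΣTP=370, ΣFP=110, ΣFN=110.
Micro-precision = TP/(TP+FP) on pooled counts = 0.7708 (equals overall accuracy in single-label multiclass).

0.7708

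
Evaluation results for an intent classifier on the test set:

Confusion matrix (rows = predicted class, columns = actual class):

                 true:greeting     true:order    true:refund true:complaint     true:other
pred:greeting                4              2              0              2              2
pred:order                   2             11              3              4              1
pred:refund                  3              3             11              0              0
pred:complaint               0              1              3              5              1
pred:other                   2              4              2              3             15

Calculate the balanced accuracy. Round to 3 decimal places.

0.523

Balanced accuracy = mean of per-class recall.
  greeting: recall = 4/11 = 0.3636
  order: recall = 11/21 = 0.5238
  refund: recall = 11/19 = 0.5789
  complaint: recall = 5/14 = 0.3571
  other: recall = 15/19 = 0.7895
Mean = (0.3636 + 0.5238 + 0.5789 + 0.3571 + 0.7895) / 5 = 0.523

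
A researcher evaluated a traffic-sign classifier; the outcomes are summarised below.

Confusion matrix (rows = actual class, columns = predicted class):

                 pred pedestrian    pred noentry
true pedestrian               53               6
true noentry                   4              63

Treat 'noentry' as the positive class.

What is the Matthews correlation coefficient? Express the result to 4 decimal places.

0.8407

MCC = (TP·TN − FP·FN) / √((TP+FP)(TP+FN)(TN+FP)(TN+FN))
Numerator = 63·53 − 6·4 = 3315
Denominator = √(69·67·59·57) = √15547149 = 3942.9873
MCC = 3315 / 3942.9873 = 0.8407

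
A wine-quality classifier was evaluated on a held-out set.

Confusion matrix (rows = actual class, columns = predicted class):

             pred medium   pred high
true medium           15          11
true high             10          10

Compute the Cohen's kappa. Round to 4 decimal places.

0.0765

Observed agreement pₒ = trace/N = 25/46 = 0.54348
Expected agreement pₑ = Σ (rowᵢ·colᵢ)/N² = (26·25 + 20·21)/46² = 0.50567
κ = (pₒ − pₑ)/(1 − pₑ) = (0.54348 − 0.50567)/(1 − 0.50567) = 0.0765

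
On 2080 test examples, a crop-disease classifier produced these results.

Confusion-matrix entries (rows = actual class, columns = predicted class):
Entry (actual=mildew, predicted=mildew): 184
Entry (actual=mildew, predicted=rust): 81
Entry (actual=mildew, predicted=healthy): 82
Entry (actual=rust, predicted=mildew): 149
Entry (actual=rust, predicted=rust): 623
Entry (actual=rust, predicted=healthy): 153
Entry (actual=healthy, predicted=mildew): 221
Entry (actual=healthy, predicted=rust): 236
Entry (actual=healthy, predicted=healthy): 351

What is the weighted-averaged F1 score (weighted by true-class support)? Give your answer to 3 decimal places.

0.561

Per-class F1 score (2·TP/(2·TP+FP+FN)):
  mildew: TP=184, FP=149+221=370, FN=81+82=163 → 368/901 = 0.4084
  rust: TP=623, FP=81+236=317, FN=149+153=302 → 1246/1865 = 0.6681
  healthy: TP=351, FP=82+153=235, FN=221+236=457 → 702/1394 = 0.5036
Weighted-F1 score = Σ (supportᵢ/N)·F1 scoreᵢ with N=2080: (347/2080)·0.4084 + (925/2080)·0.6681 + (808/2080)·0.5036 = 0.561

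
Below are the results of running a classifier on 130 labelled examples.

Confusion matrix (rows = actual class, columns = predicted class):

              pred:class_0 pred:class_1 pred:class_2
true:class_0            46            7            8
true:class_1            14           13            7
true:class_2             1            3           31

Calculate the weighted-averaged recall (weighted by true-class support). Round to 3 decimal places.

Per-class recall (TP/(TP+FN)):
  class_0: TP=46, FN=7+8=15 → 46/61 = 0.7541
  class_1: TP=13, FN=14+7=21 → 13/34 = 0.3824
  class_2: TP=31, FN=1+3=4 → 31/35 = 0.8857
Weighted-recall = Σ (supportᵢ/N)·recallᵢ with N=130: (61/130)·0.7541 + (34/130)·0.3824 + (35/130)·0.8857 = 0.692

0.692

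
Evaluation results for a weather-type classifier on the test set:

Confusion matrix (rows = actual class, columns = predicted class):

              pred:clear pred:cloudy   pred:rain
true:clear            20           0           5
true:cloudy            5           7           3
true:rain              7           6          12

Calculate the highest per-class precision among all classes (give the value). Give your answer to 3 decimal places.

0.625

Per-class precision (TP/(TP+FP)):
  clear: TP=20, FP=5+7=12 → 20/32 = 0.6250
  cloudy: TP=7, FP=0+6=6 → 7/13 = 0.5385
  rain: TP=12, FP=5+3=8 → 12/20 = 0.6000
Highest is class 'clear' with precision = 0.625.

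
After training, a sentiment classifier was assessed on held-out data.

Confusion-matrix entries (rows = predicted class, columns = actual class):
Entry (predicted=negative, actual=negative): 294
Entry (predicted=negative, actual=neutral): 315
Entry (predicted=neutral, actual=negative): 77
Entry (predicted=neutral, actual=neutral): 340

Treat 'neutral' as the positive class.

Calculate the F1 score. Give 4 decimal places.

0.6343

Precision = TP/(TP+FP) = 340/417 = 0.8153
Recall = TP/(TP+FN) = 340/655 = 0.5191
F1 = 2·TP/(2·TP+FP+FN) = 680/1072 = 0.6343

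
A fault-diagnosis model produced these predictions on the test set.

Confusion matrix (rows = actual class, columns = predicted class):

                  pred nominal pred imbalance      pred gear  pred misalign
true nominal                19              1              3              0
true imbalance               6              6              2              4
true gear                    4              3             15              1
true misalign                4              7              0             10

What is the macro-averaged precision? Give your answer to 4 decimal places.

0.5863

Per-class precision (TP/(TP+FP)):
  nominal: TP=19, FP=6+4+4=14 → 19/33 = 0.57576
  imbalance: TP=6, FP=1+3+7=11 → 6/17 = 0.35294
  gear: TP=15, FP=3+2+0=5 → 15/20 = 0.75000
  misalign: TP=10, FP=0+4+1=5 → 10/15 = 0.66667
Macro-precision = mean = (0.57576 + 0.35294 + 0.75000 + 0.66667) / 4 = 0.5863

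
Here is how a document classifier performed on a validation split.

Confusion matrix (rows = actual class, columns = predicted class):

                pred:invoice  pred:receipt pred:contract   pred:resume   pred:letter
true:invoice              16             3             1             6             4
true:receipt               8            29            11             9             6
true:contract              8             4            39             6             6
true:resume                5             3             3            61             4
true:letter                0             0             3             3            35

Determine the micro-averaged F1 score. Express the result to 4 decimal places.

0.6593

Micro-averaging pools counts across classes: ΣTP=180, ΣFP=93, ΣFN=93.
Micro-F1 score = 2·TP/(2·TP+FP+FN) on pooled counts = 0.6593 (equals overall accuracy in single-label multiclass).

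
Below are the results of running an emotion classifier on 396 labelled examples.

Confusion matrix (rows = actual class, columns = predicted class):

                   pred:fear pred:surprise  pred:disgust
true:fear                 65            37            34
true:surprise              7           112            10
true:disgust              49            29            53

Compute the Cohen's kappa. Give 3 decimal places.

Observed agreement pₒ = trace/N = 230/396 = 0.5808
Expected agreement pₑ = Σ (rowᵢ·colᵢ)/N² = (136·121 + 129·178 + 131·97)/396² = 0.3324
κ = (pₒ − pₑ)/(1 − pₑ) = (0.5808 − 0.3324)/(1 − 0.3324) = 0.372

0.372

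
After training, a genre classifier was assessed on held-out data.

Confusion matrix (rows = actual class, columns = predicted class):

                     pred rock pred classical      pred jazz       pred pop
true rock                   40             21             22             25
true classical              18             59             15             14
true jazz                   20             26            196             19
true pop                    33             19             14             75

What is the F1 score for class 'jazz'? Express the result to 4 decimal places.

Treat 'jazz' as positive and all other classes as negative.
F1 score = 2·TP/(2·TP+FP+FN).
jazz: TP=196, FP=22+15+14=51, FN=20+26+19=65 → 392/508 = 0.77165

0.7717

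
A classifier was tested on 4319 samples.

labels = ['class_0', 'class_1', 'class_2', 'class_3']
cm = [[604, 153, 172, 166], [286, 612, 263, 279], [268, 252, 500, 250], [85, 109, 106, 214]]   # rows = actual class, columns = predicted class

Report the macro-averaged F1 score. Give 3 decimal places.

Per-class F1 score (2·TP/(2·TP+FP+FN)):
  class_0: TP=604, FP=286+268+85=639, FN=153+172+166=491 → 1208/2338 = 0.5167
  class_1: TP=612, FP=153+252+109=514, FN=286+263+279=828 → 1224/2566 = 0.4770
  class_2: TP=500, FP=172+263+106=541, FN=268+252+250=770 → 1000/2311 = 0.4327
  class_3: TP=214, FP=166+279+250=695, FN=85+109+106=300 → 428/1423 = 0.3008
Macro-F1 score = mean = (0.5167 + 0.4770 + 0.4327 + 0.3008) / 4 = 0.432

0.432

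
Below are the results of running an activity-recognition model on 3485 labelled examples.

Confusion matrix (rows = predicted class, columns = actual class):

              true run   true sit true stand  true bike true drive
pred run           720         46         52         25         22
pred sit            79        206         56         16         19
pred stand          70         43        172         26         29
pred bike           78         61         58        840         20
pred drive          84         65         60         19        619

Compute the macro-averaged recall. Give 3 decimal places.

Per-class recall (TP/(TP+FN)):
  run: TP=720, FN=79+70+78+84=311 → 720/1031 = 0.6984
  sit: TP=206, FN=46+43+61+65=215 → 206/421 = 0.4893
  stand: TP=172, FN=52+56+58+60=226 → 172/398 = 0.4322
  bike: TP=840, FN=25+16+26+19=86 → 840/926 = 0.9071
  drive: TP=619, FN=22+19+29+20=90 → 619/709 = 0.8731
Macro-recall = mean = (0.6984 + 0.4893 + 0.4322 + 0.9071 + 0.8731) / 5 = 0.680

0.680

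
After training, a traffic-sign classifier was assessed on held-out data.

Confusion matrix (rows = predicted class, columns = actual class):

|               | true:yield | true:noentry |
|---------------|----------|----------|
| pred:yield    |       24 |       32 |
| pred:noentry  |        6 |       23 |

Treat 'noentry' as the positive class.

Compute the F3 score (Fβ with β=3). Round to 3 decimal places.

Fβ = (1+β²)·TP / ((1+β²)·TP + β²·FN + FP), with β²=9
= 10·23 / (10·23 + 9·32 + 6) = 0.439

0.439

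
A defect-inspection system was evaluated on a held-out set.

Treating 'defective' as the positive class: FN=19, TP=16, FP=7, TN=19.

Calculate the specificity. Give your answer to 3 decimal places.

0.731

Specificity = TN/(TN+FP) = 19/(19+7) = 0.731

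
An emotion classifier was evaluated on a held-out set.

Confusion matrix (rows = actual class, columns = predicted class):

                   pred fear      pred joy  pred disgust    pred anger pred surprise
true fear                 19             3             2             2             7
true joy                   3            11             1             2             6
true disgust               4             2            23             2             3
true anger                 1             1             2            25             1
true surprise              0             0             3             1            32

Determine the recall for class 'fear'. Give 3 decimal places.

0.576

Take TP from the diagonal, FP from the rest of the 'fear' prediction marginal, FN from the rest of the 'fear' actual marginal.
recall = TP/(TP+FN).
fear: TP=19, FN=3+2+2+7=14 → 19/33 = 0.5758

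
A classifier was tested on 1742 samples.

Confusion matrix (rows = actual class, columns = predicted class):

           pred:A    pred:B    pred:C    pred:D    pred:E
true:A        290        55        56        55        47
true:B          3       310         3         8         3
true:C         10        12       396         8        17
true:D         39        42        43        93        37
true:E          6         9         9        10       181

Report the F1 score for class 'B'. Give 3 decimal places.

0.821

One-vs-rest for 'B': TP = diagonal; FP = other classes predicted 'B'; FN = 'B' predicted as other.
F1 score = 2·TP/(2·TP+FP+FN).
B: TP=310, FP=55+12+42+9=118, FN=3+3+8+3=17 → 620/755 = 0.8212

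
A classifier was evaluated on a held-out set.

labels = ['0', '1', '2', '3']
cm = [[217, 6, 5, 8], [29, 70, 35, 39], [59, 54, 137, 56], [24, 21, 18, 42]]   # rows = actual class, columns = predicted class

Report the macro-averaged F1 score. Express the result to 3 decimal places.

Per-class F1 score (2·TP/(2·TP+FP+FN)):
  0: TP=217, FP=29+59+24=112, FN=6+5+8=19 → 434/565 = 0.7681
  1: TP=70, FP=6+54+21=81, FN=29+35+39=103 → 140/324 = 0.4321
  2: TP=137, FP=5+35+18=58, FN=59+54+56=169 → 274/501 = 0.5469
  3: TP=42, FP=8+39+56=103, FN=24+21+18=63 → 84/250 = 0.3360
Macro-F1 score = mean = (0.7681 + 0.4321 + 0.5469 + 0.3360) / 4 = 0.521

0.521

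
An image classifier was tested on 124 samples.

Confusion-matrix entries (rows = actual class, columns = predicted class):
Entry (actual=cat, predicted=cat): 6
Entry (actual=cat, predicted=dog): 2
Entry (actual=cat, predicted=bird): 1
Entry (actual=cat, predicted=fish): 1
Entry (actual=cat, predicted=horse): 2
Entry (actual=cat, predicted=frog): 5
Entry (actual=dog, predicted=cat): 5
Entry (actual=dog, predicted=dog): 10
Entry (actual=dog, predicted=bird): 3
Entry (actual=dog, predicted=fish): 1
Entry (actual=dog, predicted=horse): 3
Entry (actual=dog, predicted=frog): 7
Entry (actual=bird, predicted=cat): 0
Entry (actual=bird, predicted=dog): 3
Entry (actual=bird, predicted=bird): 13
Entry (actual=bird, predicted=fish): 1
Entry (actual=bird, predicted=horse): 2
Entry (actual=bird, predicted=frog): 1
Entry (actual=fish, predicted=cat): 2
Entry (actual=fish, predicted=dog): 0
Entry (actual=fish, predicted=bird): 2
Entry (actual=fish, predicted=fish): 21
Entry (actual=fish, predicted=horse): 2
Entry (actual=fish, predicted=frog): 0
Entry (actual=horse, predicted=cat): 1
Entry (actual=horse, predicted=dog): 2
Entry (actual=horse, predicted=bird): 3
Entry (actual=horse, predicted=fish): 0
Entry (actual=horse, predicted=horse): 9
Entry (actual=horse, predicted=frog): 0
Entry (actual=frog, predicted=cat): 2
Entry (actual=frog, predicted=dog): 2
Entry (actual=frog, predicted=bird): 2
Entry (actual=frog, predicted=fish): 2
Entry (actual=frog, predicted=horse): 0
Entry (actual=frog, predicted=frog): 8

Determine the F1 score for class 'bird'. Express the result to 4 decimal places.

0.5909

Take TP from the diagonal, FP from the rest of the 'bird' prediction marginal, FN from the rest of the 'bird' actual marginal.
F1 score = 2·TP/(2·TP+FP+FN).
bird: TP=13, FP=1+3+2+3+2=11, FN=0+3+1+2+1=7 → 26/44 = 0.59091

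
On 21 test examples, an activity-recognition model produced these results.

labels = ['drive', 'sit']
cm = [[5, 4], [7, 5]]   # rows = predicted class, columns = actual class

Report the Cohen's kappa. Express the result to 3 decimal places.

-0.027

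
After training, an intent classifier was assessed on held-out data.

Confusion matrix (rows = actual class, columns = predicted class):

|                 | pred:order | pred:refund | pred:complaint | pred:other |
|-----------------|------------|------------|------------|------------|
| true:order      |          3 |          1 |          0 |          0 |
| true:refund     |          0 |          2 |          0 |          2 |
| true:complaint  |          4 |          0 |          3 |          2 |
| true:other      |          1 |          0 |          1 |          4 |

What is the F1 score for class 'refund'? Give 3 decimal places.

0.571

F1 score = 2·TP/(2·TP+FP+FN).
refund: TP=2, FP=1+0+0=1, FN=0+0+2=2 → 4/7 = 0.5714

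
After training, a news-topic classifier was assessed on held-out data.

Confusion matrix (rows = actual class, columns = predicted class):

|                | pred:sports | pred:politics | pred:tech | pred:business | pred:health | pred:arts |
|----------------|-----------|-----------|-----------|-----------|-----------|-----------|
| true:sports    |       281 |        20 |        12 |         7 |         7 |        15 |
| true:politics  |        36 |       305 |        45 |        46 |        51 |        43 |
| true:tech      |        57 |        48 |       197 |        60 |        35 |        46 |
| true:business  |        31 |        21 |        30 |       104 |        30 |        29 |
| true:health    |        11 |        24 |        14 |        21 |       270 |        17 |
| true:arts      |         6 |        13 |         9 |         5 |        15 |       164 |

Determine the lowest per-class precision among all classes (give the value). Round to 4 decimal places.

0.4280

Per-class precision (TP/(TP+FP)):
  sports: TP=281, FP=36+57+31+11+6=141 → 281/422 = 0.66588
  politics: TP=305, FP=20+48+21+24+13=126 → 305/431 = 0.70766
  tech: TP=197, FP=12+45+30+14+9=110 → 197/307 = 0.64169
  business: TP=104, FP=7+46+60+21+5=139 → 104/243 = 0.42798
  health: TP=270, FP=7+51+35+30+15=138 → 270/408 = 0.66176
  arts: TP=164, FP=15+43+46+29+17=150 → 164/314 = 0.52229
Lowest is class 'business' with precision = 0.4280.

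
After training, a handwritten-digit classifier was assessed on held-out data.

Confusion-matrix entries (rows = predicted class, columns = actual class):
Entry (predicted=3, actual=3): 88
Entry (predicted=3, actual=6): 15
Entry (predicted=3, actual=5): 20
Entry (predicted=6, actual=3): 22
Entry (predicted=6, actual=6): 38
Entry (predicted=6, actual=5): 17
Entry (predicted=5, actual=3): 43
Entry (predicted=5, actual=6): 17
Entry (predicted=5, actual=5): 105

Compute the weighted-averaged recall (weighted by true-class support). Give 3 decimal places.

Per-class recall (TP/(TP+FN)):
  3: TP=88, FN=22+43=65 → 88/153 = 0.5752
  6: TP=38, FN=15+17=32 → 38/70 = 0.5429
  5: TP=105, FN=20+17=37 → 105/142 = 0.7394
Weighted-recall = Σ (supportᵢ/N)·recallᵢ with N=365: (153/365)·0.5752 + (70/365)·0.5429 + (142/365)·0.7394 = 0.633

0.633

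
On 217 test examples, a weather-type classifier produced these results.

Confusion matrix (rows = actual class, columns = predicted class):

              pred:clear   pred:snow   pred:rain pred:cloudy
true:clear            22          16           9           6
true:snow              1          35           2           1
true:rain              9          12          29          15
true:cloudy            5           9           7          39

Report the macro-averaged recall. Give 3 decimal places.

0.602

Per-class recall (TP/(TP+FN)):
  clear: TP=22, FN=16+9+6=31 → 22/53 = 0.4151
  snow: TP=35, FN=1+2+1=4 → 35/39 = 0.8974
  rain: TP=29, FN=9+12+15=36 → 29/65 = 0.4462
  cloudy: TP=39, FN=5+9+7=21 → 39/60 = 0.6500
Macro-recall = mean = (0.4151 + 0.8974 + 0.4462 + 0.6500) / 4 = 0.602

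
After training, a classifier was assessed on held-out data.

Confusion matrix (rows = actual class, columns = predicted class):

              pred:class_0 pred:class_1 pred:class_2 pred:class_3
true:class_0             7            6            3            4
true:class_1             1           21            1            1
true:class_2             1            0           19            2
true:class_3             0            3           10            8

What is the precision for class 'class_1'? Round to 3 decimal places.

Treat 'class_1' as positive and all other classes as negative.
precision = TP/(TP+FP).
class_1: TP=21, FP=6+0+3=9 → 21/30 = 0.7000

0.700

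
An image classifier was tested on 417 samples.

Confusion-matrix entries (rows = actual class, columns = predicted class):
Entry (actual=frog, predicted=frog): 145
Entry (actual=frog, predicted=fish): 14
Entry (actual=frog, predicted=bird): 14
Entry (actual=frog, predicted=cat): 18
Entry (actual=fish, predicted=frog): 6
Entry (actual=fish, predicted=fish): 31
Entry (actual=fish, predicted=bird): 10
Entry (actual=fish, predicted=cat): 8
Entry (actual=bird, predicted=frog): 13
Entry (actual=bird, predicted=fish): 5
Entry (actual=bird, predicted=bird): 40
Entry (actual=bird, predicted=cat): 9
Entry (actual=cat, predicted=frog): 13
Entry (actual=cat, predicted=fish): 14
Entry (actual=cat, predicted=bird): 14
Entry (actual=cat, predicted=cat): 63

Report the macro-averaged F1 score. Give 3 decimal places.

Per-class F1 score (2·TP/(2·TP+FP+FN)):
  frog: TP=145, FP=6+13+13=32, FN=14+14+18=46 → 290/368 = 0.7880
  fish: TP=31, FP=14+5+14=33, FN=6+10+8=24 → 62/119 = 0.5210
  bird: TP=40, FP=14+10+14=38, FN=13+5+9=27 → 80/145 = 0.5517
  cat: TP=63, FP=18+8+9=35, FN=13+14+14=41 → 126/202 = 0.6238
Macro-F1 score = mean = (0.7880 + 0.5210 + 0.5517 + 0.6238) / 4 = 0.621

0.621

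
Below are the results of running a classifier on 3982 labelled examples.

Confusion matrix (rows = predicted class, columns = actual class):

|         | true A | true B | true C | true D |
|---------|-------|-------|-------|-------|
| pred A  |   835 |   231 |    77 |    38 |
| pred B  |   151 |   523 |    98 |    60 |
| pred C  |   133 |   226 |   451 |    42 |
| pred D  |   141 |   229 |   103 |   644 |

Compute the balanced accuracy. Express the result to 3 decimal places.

Balanced accuracy = mean of per-class recall.
  A: recall = 835/1260 = 0.6627
  B: recall = 523/1209 = 0.4326
  C: recall = 451/729 = 0.6187
  D: recall = 644/784 = 0.8214
Mean = (0.6627 + 0.4326 + 0.6187 + 0.8214) / 4 = 0.634

0.634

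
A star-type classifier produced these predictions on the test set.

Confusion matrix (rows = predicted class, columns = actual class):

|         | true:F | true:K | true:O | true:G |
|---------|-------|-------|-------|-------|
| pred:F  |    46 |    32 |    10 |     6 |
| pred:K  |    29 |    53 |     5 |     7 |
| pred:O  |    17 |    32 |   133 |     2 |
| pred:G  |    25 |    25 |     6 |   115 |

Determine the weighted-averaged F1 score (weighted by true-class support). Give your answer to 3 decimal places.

0.618

Per-class F1 score (2·TP/(2·TP+FP+FN)):
  F: TP=46, FP=32+10+6=48, FN=29+17+25=71 → 92/211 = 0.4360
  K: TP=53, FP=29+5+7=41, FN=32+32+25=89 → 106/236 = 0.4492
  O: TP=133, FP=17+32+2=51, FN=10+5+6=21 → 266/338 = 0.7870
  G: TP=115, FP=25+25+6=56, FN=6+7+2=15 → 230/301 = 0.7641
Weighted-F1 score = Σ (supportᵢ/N)·F1 scoreᵢ with N=543: (117/543)·0.4360 + (142/543)·0.4492 + (154/543)·0.7870 + (130/543)·0.7641 = 0.618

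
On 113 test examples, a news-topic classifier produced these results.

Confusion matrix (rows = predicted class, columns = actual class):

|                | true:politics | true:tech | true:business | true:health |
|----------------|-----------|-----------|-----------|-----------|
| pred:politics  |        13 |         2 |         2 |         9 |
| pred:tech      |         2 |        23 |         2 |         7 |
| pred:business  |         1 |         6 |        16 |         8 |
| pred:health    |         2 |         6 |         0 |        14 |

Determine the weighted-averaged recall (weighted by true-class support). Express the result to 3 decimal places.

Per-class recall (TP/(TP+FN)):
  politics: TP=13, FN=2+1+2=5 → 13/18 = 0.7222
  tech: TP=23, FN=2+6+6=14 → 23/37 = 0.6216
  business: TP=16, FN=2+2+0=4 → 16/20 = 0.8000
  health: TP=14, FN=9+7+8=24 → 14/38 = 0.3684
Weighted-recall = Σ (supportᵢ/N)·recallᵢ with N=113: (18/113)·0.7222 + (37/113)·0.6216 + (20/113)·0.8000 + (38/113)·0.3684 = 0.584

0.584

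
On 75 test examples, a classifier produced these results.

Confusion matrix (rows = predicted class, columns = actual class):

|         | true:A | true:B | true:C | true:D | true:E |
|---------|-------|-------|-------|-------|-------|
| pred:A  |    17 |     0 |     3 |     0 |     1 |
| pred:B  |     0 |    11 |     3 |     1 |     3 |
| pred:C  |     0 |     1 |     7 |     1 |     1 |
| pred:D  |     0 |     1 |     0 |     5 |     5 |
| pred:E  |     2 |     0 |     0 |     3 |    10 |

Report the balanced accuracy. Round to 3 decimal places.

0.656

Balanced accuracy = mean of per-class recall.
  A: recall = 17/19 = 0.8947
  B: recall = 11/13 = 0.8462
  C: recall = 7/13 = 0.5385
  D: recall = 5/10 = 0.5000
  E: recall = 10/20 = 0.5000
Mean = (0.8947 + 0.8462 + 0.5385 + 0.5000 + 0.5000) / 5 = 0.656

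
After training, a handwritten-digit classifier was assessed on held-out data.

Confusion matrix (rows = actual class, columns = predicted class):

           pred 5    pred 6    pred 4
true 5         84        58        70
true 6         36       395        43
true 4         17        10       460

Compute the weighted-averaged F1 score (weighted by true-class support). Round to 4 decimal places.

0.7880

Per-class F1 score (2·TP/(2·TP+FP+FN)):
  5: TP=84, FP=36+17=53, FN=58+70=128 → 168/349 = 0.48138
  6: TP=395, FP=58+10=68, FN=36+43=79 → 790/937 = 0.84312
  4: TP=460, FP=70+43=113, FN=17+10=27 → 920/1060 = 0.86792
Weighted-F1 score = Σ (supportᵢ/N)·F1 scoreᵢ with N=1173: (212/1173)·0.48138 + (474/1173)·0.84312 + (487/1173)·0.86792 = 0.7880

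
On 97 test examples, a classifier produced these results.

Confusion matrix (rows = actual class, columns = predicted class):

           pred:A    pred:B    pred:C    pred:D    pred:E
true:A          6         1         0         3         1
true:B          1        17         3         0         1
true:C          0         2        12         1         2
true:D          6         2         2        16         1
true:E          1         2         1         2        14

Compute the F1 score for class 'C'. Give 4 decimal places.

0.6857

Treat 'C' as positive and all other classes as negative.
F1 score = 2·TP/(2·TP+FP+FN).
C: TP=12, FP=0+3+2+1=6, FN=0+2+1+2=5 → 24/35 = 0.68571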